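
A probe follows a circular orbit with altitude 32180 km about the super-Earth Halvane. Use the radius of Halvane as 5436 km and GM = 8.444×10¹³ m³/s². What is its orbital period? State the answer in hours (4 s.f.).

r = 5436 + 32180 = 37616 km = 3.7616×10⁷ m.
Kepler's third law: T = 2π√(r³/μ) = 2π√((3.762×10⁷)³ / 8.444×10¹³).
r³/μ = 6.303×10⁸ s², so T = 2π × 2.511×10⁴ = 1.577×10⁵ s.
Converting: 1.577×10⁵ s ÷ 3600 = 43.82 hours.

T ≈ 43.82 hours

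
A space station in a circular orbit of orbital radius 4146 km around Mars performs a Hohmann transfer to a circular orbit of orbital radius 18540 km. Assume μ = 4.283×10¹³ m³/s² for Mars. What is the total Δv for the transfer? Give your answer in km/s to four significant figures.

Δv_total ≈ 1.496 km/s

r₁ = 4146 km = 4.146×10⁶ m.
r₂ = 18540 km = 1.854×10⁷ m.
Transfer ellipse a_t = (r₁ + r₂)/2 = 1.134×10⁷ m.
At r₁: circular v_c1 = √(μ/r₁) = 3214 m/s; transfer-periapsis v_p = √[μ(2/r₁ − 1/a_t)] = 4109 m/s.
Δv₁ = v_p − v_c1 = 895.0 m/s.
At r₂: circular v_c2 = √(μ/r₂) = 1520 m/s; transfer-apoapsis v_a = √[μ(2/r₂ − 1/a_t)] = 918.9 m/s.
Δv₂ = v_c2 − v_a = 601.0 m/s.
Total Δv = Δv₁ + Δv₂ = 1496 m/s = 1.496 km/s.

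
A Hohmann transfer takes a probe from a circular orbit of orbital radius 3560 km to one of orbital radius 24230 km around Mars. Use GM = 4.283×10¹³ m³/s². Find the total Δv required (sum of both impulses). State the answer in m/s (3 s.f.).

r₁ = 3560 km = 3.560×10⁶ m.
r₂ = 24230 km = 2.423×10⁷ m.
Transfer ellipse a_t = (r₁ + r₂)/2 = 1.390×10⁷ m.
At r₁: circular v_c1 = √(μ/r₁) = 3469 m/s; transfer-periapsis v_p = √[μ(2/r₁ − 1/a_t)] = 4580 m/s.
Δv₁ = v_p − v_c1 = 1112 m/s.
At r₂: circular v_c2 = √(μ/r₂) = 1330 m/s; transfer-apoapsis v_a = √[μ(2/r₂ − 1/a_t)] = 673.0 m/s.
Δv₂ = v_c2 − v_a = 656.6 m/s.
Total Δv = Δv₁ + Δv₂ = 1768 m/s.

Δv_total ≈ 1770 m/s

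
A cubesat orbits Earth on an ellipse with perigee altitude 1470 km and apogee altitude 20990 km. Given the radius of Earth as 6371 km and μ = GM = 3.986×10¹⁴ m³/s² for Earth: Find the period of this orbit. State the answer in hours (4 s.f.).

T ≈ 6.455 hours

r_p = 6371 + 1470 = 7841.0 km = 7.8410×10⁶ m.
r_a = 6371 + 20990 = 27361 km = 2.7361×10⁷ m.
Semi-major axis a = (r_p + r_a)/2 = (7841.0 + 27361)/2 = 17601 km = 1.760×10⁷ m.
By Kepler's third law T = 2π√(a³/μ) = 2π × 3.699×10³ = 2.324×10⁴ s.
= 6.455 hours.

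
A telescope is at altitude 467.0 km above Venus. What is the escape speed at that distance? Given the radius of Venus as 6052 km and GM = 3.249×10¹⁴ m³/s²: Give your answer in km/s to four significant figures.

v_esc ≈ 9.984 km/s

r = 6052 + 467.0 = 6519.0 km = 6.5190×10⁶ m.
Escape speed v_esc = √(2μ/r) = √(2 × 3.249×10¹⁴ / 6.519×10⁶) = √(9.968×10⁷) = 9984 m/s.
= 9.984 km/s.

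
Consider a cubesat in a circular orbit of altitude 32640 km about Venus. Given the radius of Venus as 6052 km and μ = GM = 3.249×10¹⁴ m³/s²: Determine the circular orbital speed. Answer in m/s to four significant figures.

v ≈ 2898 m/s

r = 6052 + 32640 = 38692 km = 3.8692×10⁷ m.
For a circular orbit v = √(μ/r) = √(3.249×10¹⁴ / 3.869×10⁷) = √(8.397×10⁶) = 2898 m/s.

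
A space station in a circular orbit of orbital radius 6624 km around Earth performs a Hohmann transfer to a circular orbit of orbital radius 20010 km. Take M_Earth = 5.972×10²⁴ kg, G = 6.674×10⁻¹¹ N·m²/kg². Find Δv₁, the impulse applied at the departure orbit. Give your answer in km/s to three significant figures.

μ = GM = 6.674×10⁻¹¹ × 5.972×10²⁴ = 3.986×10¹⁴ m³/s².
r₁ = 6624 km = 6.624×10⁶ m.
r₂ = 20010 km = 2.001×10⁷ m.
Transfer ellipse a_t = (r₁ + r₂)/2 = 1.332×10⁷ m.
At r₁: circular v_c1 = √(μ/r₁) = 7757 m/s; transfer-perigee v_p = √[μ(2/r₁ − 1/a_t)] = 9509 m/s.
Δv₁ = v_p − v_c1 = 1752 m/s.
= 1.752 km/s.

Δv ≈ 1.75 km/s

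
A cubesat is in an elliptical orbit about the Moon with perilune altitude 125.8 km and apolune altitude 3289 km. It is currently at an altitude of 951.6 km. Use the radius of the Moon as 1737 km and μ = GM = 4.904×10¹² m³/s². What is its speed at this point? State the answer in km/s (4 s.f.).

r_p = 1737 + 125.8 = 1862.8 km = 1.8628×10⁶ m.
r_a = 1737 + 3289 = 5026.0 km = 5.0260×10⁶ m.
r = 1737 + 951.6 = 2688.6 km = 2.689×10⁶ m.
Semi-major axis a = (r_p + r_a)/2 = 3444.4 km = 3.444×10⁶ m.
Vis-viva: v² = μ(2/r − 1/a) = 4.904×10¹² × (7.439×10⁻⁷ − 2.903×10⁻⁷) = 2.224×10⁶ m²/s².
v = 1491 m/s = 1.491 km/s.

v ≈ 1.491 km/s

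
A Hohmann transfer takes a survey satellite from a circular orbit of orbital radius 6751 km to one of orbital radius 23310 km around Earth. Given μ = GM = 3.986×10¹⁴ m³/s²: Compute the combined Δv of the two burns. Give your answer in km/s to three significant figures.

Δv_total ≈ 3.25 km/s

r₁ = 6751 km = 6.751×10⁶ m.
r₂ = 23310 km = 2.331×10⁷ m.
Transfer ellipse a_t = (r₁ + r₂)/2 = 1.503×10⁷ m.
At r₁: circular v_c1 = √(μ/r₁) = 7684 m/s; transfer-perigee v_p = √[μ(2/r₁ − 1/a_t)] = 9569 m/s.
Δv₁ = v_p − v_c1 = 1885 m/s.
At r₂: circular v_c2 = √(μ/r₂) = 4135 m/s; transfer-apogee v_a = √[μ(2/r₂ − 1/a_t)] = 2771 m/s.
Δv₂ = v_c2 − v_a = 1364 m/s.
Total Δv = Δv₁ + Δv₂ = 3249 m/s = 3.249 km/s.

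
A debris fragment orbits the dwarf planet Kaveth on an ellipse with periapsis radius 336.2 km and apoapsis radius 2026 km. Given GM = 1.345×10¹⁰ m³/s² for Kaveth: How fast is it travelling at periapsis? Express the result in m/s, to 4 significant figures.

v ≈ 262.0 m/s

Semi-major axis a = (r_p + r_a)/2 = 1181.1 km = 1.181×10⁶ m.
Vis-viva: v² = μ(2/r − 1/a) = 1.345×10¹⁰ × (5.949×10⁻⁶ − 8.467×10⁻⁷) = 6.862×10⁴ m²/s².
v = 262.0 m/s.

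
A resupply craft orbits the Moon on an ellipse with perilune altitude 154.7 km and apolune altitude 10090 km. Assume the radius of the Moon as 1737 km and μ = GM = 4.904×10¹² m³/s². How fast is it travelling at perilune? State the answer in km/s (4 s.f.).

v ≈ 2.114 km/s

r_p = 1737 + 154.7 = 1891.7 km = 1.8917×10⁶ m.
r_a = 1737 + 10090 = 11827 km = 1.1827×10⁷ m.
Semi-major axis a = (r_p + r_a)/2 = 6859.4 km = 6.859×10⁶ m.
Vis-viva: v² = μ(2/r − 1/a) = 4.904×10¹² × (1.057×10⁻⁶ − 1.458×10⁻⁷) = 4.470×10⁶ m²/s².
v = 2114 m/s = 2.114 km/s.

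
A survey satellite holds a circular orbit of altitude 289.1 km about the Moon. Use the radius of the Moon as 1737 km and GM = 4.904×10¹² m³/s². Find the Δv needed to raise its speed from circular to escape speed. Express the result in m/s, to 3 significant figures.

r = 1737 + 289.1 = 2026.1 km = 2.0261×10⁶ m.
Circular speed v_c = √(μ/r) = 1556 m/s.
Escape speed v_esc = √(2μ/r) = √2 × v_c = 2200 m/s.
Δv = v_esc − v_c = 644.4 m/s.

Δv ≈ 644 m/s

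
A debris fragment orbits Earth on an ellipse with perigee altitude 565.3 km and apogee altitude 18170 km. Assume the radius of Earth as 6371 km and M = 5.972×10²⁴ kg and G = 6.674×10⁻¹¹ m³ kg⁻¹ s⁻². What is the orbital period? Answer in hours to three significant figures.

μ = GM = 6.674×10⁻¹¹ × 5.972×10²⁴ = 3.986×10¹⁴ m³/s².
r_p = 6371 + 565.3 = 6936.3 km = 6.9363×10⁶ m.
r_a = 6371 + 18170 = 24541 km = 2.4541×10⁷ m.
Semi-major axis a = (r_p + r_a)/2 = (6936.3 + 24541)/2 = 15739 km = 1.574×10⁷ m.
By Kepler's third law T = 2π√(a³/μ) = 2π × 3.128×10³ = 1.965×10⁴ s.
= 5.459 hours.

T ≈ 5.46 hours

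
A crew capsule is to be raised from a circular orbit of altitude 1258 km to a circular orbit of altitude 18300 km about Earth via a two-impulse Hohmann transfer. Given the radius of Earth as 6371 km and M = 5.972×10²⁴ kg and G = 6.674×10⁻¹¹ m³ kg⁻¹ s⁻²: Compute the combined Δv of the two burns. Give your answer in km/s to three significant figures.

μ = GM = 6.674×10⁻¹¹ × 5.972×10²⁴ = 3.986×10¹⁴ m³/s².
r₁ = 6371 + 1258 = 7629.0 km = 7.6290×10⁶ m.
r₂ = 6371 + 18300 = 24671 km = 2.4671×10⁷ m.
Transfer ellipse a_t = (r₁ + r₂)/2 = 1.615×10⁷ m.
At r₁: circular v_c1 = √(μ/r₁) = 7228 m/s; transfer-perigee v_p = √[μ(2/r₁ − 1/a_t)] = 8934 m/s.
Δv₁ = v_p − v_c1 = 1706 m/s.
At r₂: circular v_c2 = √(μ/r₂) = 4019 m/s; transfer-apogee v_a = √[μ(2/r₂ − 1/a_t)] = 2763 m/s.
Δv₂ = v_c2 − v_a = 1257 m/s.
Total Δv = Δv₁ + Δv₂ = 2962 m/s = 2.962 km/s.

Δv_total ≈ 2.96 km/s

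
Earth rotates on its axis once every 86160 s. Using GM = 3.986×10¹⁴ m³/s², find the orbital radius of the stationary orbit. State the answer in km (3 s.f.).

r_sync ≈ 42200 km

A synchronous orbit has period T, so by Kepler's third law a = (μT²/4π²)^(1/3).
μT²/4π² = 3.986×10¹⁴ × (8.616×10⁴)² / 39.48 = 7.495×10²² m³.
a = 4.216×10⁷ m = 42163 km.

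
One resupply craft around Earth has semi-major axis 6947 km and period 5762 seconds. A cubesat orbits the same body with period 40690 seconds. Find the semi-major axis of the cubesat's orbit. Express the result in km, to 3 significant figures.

a₂ ≈ 25600 km

Kepler's third law: a³ ∝ T², so a₂ = a₁ (T₂/T₁)^(2/3).
T₂/T₁ = 7.062, (T₂/T₁)^(2/3) = 3.681.
a₂ = 6947 × 3.681 = 25570 km.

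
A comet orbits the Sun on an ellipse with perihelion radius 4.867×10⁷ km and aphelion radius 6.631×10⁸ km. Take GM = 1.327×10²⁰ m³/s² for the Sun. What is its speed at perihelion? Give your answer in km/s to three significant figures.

v ≈ 71.3 km/s

Semi-major axis a = (r_p + r_a)/2 = 3.5588×10⁸ km = 3.559×10¹¹ m.
Vis-viva: v² = μ(2/r − 1/a) = 1.327×10²⁰ × (4.109×10⁻¹¹ − 2.810×10⁻¹²) = 5.080×10⁹ m²/s².
v = 71280 m/s = 71.28 km/s.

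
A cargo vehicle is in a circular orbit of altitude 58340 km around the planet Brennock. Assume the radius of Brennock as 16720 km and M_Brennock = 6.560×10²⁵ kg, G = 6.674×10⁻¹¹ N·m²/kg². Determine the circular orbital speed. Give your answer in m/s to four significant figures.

v ≈ 7637 m/s

μ = GM = 6.674×10⁻¹¹ × 6.560×10²⁵ = 4.378×10¹⁵ m³/s².
r = 16720 + 58340 = 75060 km = 7.5060×10⁷ m.
For a circular orbit v = √(μ/r) = √(4.378×10¹⁵ / 7.506×10⁷) = √(5.833×10⁷) = 7637 m/s.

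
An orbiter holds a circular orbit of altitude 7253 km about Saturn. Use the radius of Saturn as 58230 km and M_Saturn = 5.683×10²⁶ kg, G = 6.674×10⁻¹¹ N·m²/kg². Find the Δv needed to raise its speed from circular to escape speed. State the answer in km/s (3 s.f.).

μ = GM = 6.674×10⁻¹¹ × 5.683×10²⁶ = 3.793×10¹⁶ m³/s².
r = 58230 + 7253 = 65483 km = 6.5483×10⁷ m.
Circular speed v_c = √(μ/r) = 24070 m/s.
Escape speed v_esc = √(2μ/r) = √2 × v_c = 34040 m/s.
Δv = v_esc − v_c = 9969 m/s = 9.969 km/s.

Δv ≈ 9.97 km/s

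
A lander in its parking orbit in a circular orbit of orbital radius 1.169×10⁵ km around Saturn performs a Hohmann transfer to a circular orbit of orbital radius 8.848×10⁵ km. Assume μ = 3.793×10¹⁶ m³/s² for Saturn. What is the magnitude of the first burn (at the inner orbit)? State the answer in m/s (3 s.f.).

r₁ = 1.169×10⁵ km = 1.169×10⁸ m.
r₂ = 8.848×10⁵ km = 8.848×10⁸ m.
Transfer ellipse a_t = (r₁ + r₂)/2 = 5.008×10⁸ m.
At r₁: circular v_c1 = √(μ/r₁) = 18010 m/s; transfer-perikrone v_p = √[μ(2/r₁ − 1/a_t)] = 23940 m/s.
Δv₁ = v_p − v_c1 = 5929 m/s.

Δv ≈ 5930 m/s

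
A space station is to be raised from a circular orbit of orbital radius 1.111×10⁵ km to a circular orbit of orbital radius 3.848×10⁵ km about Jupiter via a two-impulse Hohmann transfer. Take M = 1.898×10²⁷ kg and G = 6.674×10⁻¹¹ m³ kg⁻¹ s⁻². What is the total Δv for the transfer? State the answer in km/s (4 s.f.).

Δv_total ≈ 14.30 km/s

μ = GM = 6.674×10⁻¹¹ × 1.898×10²⁷ = 1.267×10¹⁷ m³/s².
r₁ = 1.111×10⁵ km = 1.111×10⁸ m.
r₂ = 3.848×10⁵ km = 3.848×10⁸ m.
Transfer ellipse a_t = (r₁ + r₂)/2 = 2.480×10⁸ m.
At r₁: circular v_c1 = √(μ/r₁) = 33770 m/s; transfer-perijove v_p = √[μ(2/r₁ − 1/a_t)] = 42060 m/s.
Δv₁ = v_p − v_c1 = 8299 m/s.
At r₂: circular v_c2 = √(μ/r₂) = 18140 m/s; transfer-apojove v_a = √[μ(2/r₂ − 1/a_t)] = 12150 m/s.
Δv₂ = v_c2 − v_a = 5999 m/s.
Total Δv = Δv₁ + Δv₂ = 14300 m/s = 14.30 km/s.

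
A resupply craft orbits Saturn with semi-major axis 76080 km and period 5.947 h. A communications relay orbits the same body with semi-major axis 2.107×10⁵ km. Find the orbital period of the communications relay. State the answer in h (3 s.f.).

T₂ ≈ 27.4 h

Kepler's third law: T² ∝ a³, so T₂ = T₁ (a₂/a₁)^(3/2).
a₂/a₁ = 2.769, (a₂/a₁)^(3/2) = 4.609.
T₂ = 5.947 × 4.609 = 27.41 h.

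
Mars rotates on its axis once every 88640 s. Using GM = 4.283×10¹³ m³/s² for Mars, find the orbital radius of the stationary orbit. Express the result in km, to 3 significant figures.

A synchronous orbit has period T, so by Kepler's third law a = (μT²/4π²)^(1/3).
μT²/4π² = 4.283×10¹³ × (8.864×10⁴)² / 39.48 = 8.524×10²¹ m³.
a = 2.043×10⁷ m = 20428 km.

r_sync ≈ 20400 km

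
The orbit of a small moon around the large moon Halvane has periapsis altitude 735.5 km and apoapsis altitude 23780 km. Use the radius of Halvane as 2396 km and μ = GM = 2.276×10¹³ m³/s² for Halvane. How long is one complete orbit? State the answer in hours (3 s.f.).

T ≈ 20.5 hours

r_p = 2396 + 735.5 = 3131.5 km = 3.1315×10⁶ m.
r_a = 2396 + 23780 = 26176 km = 2.6176×10⁷ m.
Semi-major axis a = (r_p + r_a)/2 = (3131.5 + 26176)/2 = 14654 km = 1.465×10⁷ m.
By Kepler's third law T = 2π√(a³/μ) = 2π × 1.176×10⁴ = 7.388×10⁴ s.
= 20.52 hours.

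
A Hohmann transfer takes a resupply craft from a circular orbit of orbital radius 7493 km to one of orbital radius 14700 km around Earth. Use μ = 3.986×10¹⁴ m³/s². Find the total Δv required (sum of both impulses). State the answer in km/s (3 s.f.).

Δv_total ≈ 2.03 km/s

r₁ = 7493 km = 7.493×10⁶ m.
r₂ = 14700 km = 1.470×10⁷ m.
Transfer ellipse a_t = (r₁ + r₂)/2 = 1.110×10⁷ m.
At r₁: circular v_c1 = √(μ/r₁) = 7294 m/s; transfer-perigee v_p = √[μ(2/r₁ − 1/a_t)] = 8395 m/s.
Δv₁ = v_p − v_c1 = 1101 m/s.
At r₂: circular v_c2 = √(μ/r₂) = 5207 m/s; transfer-apogee v_a = √[μ(2/r₂ − 1/a_t)] = 4279 m/s.
Δv₂ = v_c2 − v_a = 928.2 m/s.
Total Δv = Δv₁ + Δv₂ = 2029 m/s = 2.029 km/s.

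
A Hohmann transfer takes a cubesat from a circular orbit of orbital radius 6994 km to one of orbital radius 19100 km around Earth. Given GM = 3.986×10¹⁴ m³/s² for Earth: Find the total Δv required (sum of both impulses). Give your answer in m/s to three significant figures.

r₁ = 6994 km = 6.994×10⁶ m.
r₂ = 19100 km = 1.910×10⁷ m.
Transfer ellipse a_t = (r₁ + r₂)/2 = 1.305×10⁷ m.
At r₁: circular v_c1 = √(μ/r₁) = 7549 m/s; transfer-perigee v_p = √[μ(2/r₁ − 1/a_t)] = 9134 m/s.
Δv₁ = v_p − v_c1 = 1585 m/s.
At r₂: circular v_c2 = √(μ/r₂) = 4568 m/s; transfer-apogee v_a = √[μ(2/r₂ − 1/a_t)] = 3345 m/s.
Δv₂ = v_c2 − v_a = 1224 m/s.
Total Δv = Δv₁ + Δv₂ = 2808 m/s.

Δv_total ≈ 2810 m/s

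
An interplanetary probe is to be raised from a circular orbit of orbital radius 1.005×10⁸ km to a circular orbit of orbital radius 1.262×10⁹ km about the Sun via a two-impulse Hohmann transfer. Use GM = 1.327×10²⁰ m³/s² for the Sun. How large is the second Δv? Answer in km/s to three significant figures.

r₁ = 1.005×10⁸ km = 1.005×10¹¹ m.
r₂ = 1.262×10⁹ km = 1.262×10¹² m.
Transfer ellipse a_t = (r₁ + r₂)/2 = 6.812×10¹¹ m.
At r₁: circular v_c1 = √(μ/r₁) = 36340 m/s; transfer-perihelion v_p = √[μ(2/r₁ − 1/a_t)] = 49460 m/s.
At r₂: circular v_c2 = √(μ/r₂) = 10250 m/s; transfer-aphelion v_a = √[μ(2/r₂ − 1/a_t)] = 3939 m/s.
Δv₂ = v_c2 − v_a = 6316 m/s.
= 6.316 km/s.

Δv ≈ 6.32 km/s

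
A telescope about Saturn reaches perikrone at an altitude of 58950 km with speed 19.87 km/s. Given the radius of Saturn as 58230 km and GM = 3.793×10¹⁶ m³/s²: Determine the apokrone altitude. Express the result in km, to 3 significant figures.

r_p = 58230 + 58950 = 1.1718×10⁵ km = 1.172×10⁸ m.
Specific energy ε = v²/2 − μ/r = -1.263×10⁸ J/kg, so a = −μ/(2ε) = 1.502×10⁸ m.
The apsides satisfy r_p + r_a = 2a, so the apokrone radius is 2a − r_p = 1.832×10⁸ m = 1.8318×10⁵ km.
Apokrone altitude = 1.8318×10⁵ − 58230 = 1.2495×10⁵ km.

apokrone altitude ≈ 1.25×10⁵ km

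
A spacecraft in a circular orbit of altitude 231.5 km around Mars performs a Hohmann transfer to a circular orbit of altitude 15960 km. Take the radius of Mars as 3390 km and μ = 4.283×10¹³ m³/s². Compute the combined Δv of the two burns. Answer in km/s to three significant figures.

Δv_total ≈ 1.68 km/s

r₁ = 3390 + 231.5 = 3621.5 km = 3.6215×10⁶ m.
r₂ = 3390 + 15960 = 19350 km = 1.9350×10⁷ m.
Transfer ellipse a_t = (r₁ + r₂)/2 = 1.149×10⁷ m.
At r₁: circular v_c1 = √(μ/r₁) = 3439 m/s; transfer-periapsis v_p = √[μ(2/r₁ − 1/a_t)] = 4464 m/s.
Δv₁ = v_p − v_c1 = 1025 m/s.
At r₂: circular v_c2 = √(μ/r₂) = 1488 m/s; transfer-apoapsis v_a = √[μ(2/r₂ − 1/a_t)] = 835.4 m/s.
Δv₂ = v_c2 − v_a = 652.4 m/s.
Total Δv = Δv₁ + Δv₂ = 1677 m/s = 1.677 km/s.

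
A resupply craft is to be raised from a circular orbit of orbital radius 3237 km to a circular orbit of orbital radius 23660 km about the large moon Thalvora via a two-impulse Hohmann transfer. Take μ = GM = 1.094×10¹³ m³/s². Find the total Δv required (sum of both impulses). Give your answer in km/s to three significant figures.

r₁ = 3237 km = 3.237×10⁶ m.
r₂ = 23660 km = 2.366×10⁷ m.
Transfer ellipse a_t = (r₁ + r₂)/2 = 1.345×10⁷ m.
At r₁: circular v_c1 = √(μ/r₁) = 1838 m/s; transfer-periapsis v_p = √[μ(2/r₁ − 1/a_t)] = 2438 m/s.
Δv₁ = v_p − v_c1 = 600.0 m/s.
At r₂: circular v_c2 = √(μ/r₂) = 680.0 m/s; transfer-apoapsis v_a = √[μ(2/r₂ − 1/a_t)] = 333.6 m/s.
Δv₂ = v_c2 − v_a = 346.4 m/s.
Total Δv = Δv₁ + Δv₂ = 946.4 m/s = 0.9464 km/s.

Δv_total ≈ 0.946 km/s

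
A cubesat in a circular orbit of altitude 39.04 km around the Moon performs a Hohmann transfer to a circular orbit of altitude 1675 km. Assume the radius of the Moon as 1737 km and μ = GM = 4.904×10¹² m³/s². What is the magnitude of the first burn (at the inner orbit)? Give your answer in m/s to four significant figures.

r₁ = 1737 + 39.04 = 1776.0 km = 1.7760×10⁶ m.
r₂ = 1737 + 1675 = 3412.0 km = 3.4120×10⁶ m.
Transfer ellipse a_t = (r₁ + r₂)/2 = 2.594×10⁶ m.
At r₁: circular v_c1 = √(μ/r₁) = 1662 m/s; transfer-perilune v_p = √[μ(2/r₁ − 1/a_t)] = 1906 m/s.
Δv₁ = v_p − v_c1 = 244.1 m/s.

Δv ≈ 244.1 m/s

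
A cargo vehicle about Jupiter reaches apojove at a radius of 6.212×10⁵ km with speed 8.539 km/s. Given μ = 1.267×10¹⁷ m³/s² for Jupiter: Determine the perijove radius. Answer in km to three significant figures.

r_a = 6.212×10⁸ m.
Specific energy ε = v²/2 − μ/r = -1.675×10⁸ J/kg, so a = −μ/(2ε) = 3.782×10⁸ m.
The apsides satisfy r_p + r_a = 2a, so the perijove radius is 2a − r_a = 1.352×10⁸ m = 1.3521×10⁵ km.

perijove radius ≈ 1.35×10⁵ km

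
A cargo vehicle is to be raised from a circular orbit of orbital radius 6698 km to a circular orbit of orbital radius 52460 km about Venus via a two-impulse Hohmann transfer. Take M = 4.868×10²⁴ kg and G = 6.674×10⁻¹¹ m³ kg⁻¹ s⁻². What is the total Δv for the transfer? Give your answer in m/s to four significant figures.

μ = GM = 6.674×10⁻¹¹ × 4.868×10²⁴ = 3.249×10¹⁴ m³/s².
r₁ = 6698 km = 6.698×10⁶ m.
r₂ = 52460 km = 5.246×10⁷ m.
Transfer ellipse a_t = (r₁ + r₂)/2 = 2.958×10⁷ m.
At r₁: circular v_c1 = √(μ/r₁) = 6965 m/s; transfer-periapsis v_p = √[μ(2/r₁ − 1/a_t)] = 9275 m/s.
Δv₁ = v_p − v_c1 = 2310 m/s.
At r₂: circular v_c2 = √(μ/r₂) = 2489 m/s; transfer-apoapsis v_a = √[μ(2/r₂ − 1/a_t)] = 1184 m/s.
Δv₂ = v_c2 − v_a = 1304 m/s.
Total Δv = Δv₁ + Δv₂ = 3615 m/s.

Δv_total ≈ 3615 m/s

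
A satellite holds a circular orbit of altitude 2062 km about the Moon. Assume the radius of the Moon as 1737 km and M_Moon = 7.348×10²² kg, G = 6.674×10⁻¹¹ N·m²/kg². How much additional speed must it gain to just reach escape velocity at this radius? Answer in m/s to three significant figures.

Δv ≈ 471 m/s

μ = GM = 6.674×10⁻¹¹ × 7.348×10²² = 4.904×10¹² m³/s².
r = 1737 + 2062 = 3799.0 km = 3.7990×10⁶ m.
Circular speed v_c = √(μ/r) = 1136 m/s.
Escape speed v_esc = √(2μ/r) = √2 × v_c = 1607 m/s.
Δv = v_esc − v_c = 470.6 m/s.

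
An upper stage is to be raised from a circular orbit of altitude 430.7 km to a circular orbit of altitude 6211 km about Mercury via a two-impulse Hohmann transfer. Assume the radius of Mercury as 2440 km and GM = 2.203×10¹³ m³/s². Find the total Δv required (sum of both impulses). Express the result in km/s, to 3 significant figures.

Δv_total ≈ 1.09 km/s

r₁ = 2440 + 430.7 = 2870.7 km = 2.8707×10⁶ m.
r₂ = 2440 + 6211 = 8651.0 km = 8.6510×10⁶ m.
Transfer ellipse a_t = (r₁ + r₂)/2 = 5.761×10⁶ m.
At r₁: circular v_c1 = √(μ/r₁) = 2770 m/s; transfer-periherm v_p = √[μ(2/r₁ − 1/a_t)] = 3395 m/s.
Δv₁ = v_p − v_c1 = 624.5 m/s.
At r₂: circular v_c2 = √(μ/r₂) = 1596 m/s; transfer-apoherm v_a = √[μ(2/r₂ − 1/a_t)] = 1126 m/s.
Δv₂ = v_c2 − v_a = 469.3 m/s.
Total Δv = Δv₁ + Δv₂ = 1094 m/s = 1.094 km/s.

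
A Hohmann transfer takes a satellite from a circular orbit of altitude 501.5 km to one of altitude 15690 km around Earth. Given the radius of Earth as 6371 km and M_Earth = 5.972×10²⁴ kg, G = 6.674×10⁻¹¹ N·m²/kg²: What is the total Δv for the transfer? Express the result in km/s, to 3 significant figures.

μ = GM = 6.674×10⁻¹¹ × 5.972×10²⁴ = 3.986×10¹⁴ m³/s².
r₁ = 6371 + 501.5 = 6872.5 km = 6.8725×10⁶ m.
r₂ = 6371 + 15690 = 22061 km = 2.2061×10⁷ m.
Transfer ellipse a_t = (r₁ + r₂)/2 = 1.447×10⁷ m.
At r₁: circular v_c1 = √(μ/r₁) = 7615 m/s; transfer-perigee v_p = √[μ(2/r₁ − 1/a_t)] = 9404 m/s.
Δv₁ = v_p − v_c1 = 1789 m/s.
At r₂: circular v_c2 = √(μ/r₂) = 4251 m/s; transfer-apogee v_a = √[μ(2/r₂ − 1/a_t)] = 2930 m/s.
Δv₂ = v_c2 − v_a = 1321 m/s.
Total Δv = Δv₁ + Δv₂ = 3110 m/s = 3.110 km/s.

Δv_total ≈ 3.11 km/s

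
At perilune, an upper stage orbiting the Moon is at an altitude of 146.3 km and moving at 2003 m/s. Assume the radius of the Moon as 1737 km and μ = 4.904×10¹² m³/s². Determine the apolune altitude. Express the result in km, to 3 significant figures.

r_p = 1737 + 146.3 = 1883.3 km = 1.883×10⁶ m.
Specific energy ε = v²/2 − μ/r = -5.979×10⁵ J/kg, so a = −μ/(2ε) = 4.101×10⁶ m.
The apsides satisfy r_p + r_a = 2a, so the apolune radius is 2a − r_p = 6.318×10⁶ m = 6318.3 km.
Apolune altitude = 6318.3 − 1737 = 4581.3 km.

apolune altitude ≈ 4580 km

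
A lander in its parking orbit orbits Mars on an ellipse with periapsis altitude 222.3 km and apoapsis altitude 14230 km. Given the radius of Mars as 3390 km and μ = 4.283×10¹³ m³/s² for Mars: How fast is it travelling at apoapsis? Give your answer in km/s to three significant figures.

r_p = 3390 + 222.3 = 3612.3 km = 3.6123×10⁶ m.
r_a = 3390 + 14230 = 17620 km = 1.7620×10⁷ m.
Semi-major axis a = (r_p + r_a)/2 = 10616 km = 1.062×10⁷ m.
Vis-viva: v² = μ(2/r − 1/a) = 4.283×10¹³ × (1.135×10⁻⁷ − 9.420×10⁻⁸) = 8.271×10⁵ m²/s².
v = 909.5 m/s = 0.9095 km/s.

v ≈ 0.909 km/s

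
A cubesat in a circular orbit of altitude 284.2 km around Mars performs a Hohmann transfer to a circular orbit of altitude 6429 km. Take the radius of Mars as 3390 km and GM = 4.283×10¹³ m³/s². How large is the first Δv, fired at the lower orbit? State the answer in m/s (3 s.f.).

Δv ≈ 705 m/s

r₁ = 3390 + 284.2 = 3674.2 km = 3.6742×10⁶ m.
r₂ = 3390 + 6429 = 9819.0 km = 9.8190×10⁶ m.
Transfer ellipse a_t = (r₁ + r₂)/2 = 6.747×10⁶ m.
At r₁: circular v_c1 = √(μ/r₁) = 3414 m/s; transfer-periapsis v_p = √[μ(2/r₁ − 1/a_t)] = 4119 m/s.
Δv₁ = v_p − v_c1 = 704.7 m/s.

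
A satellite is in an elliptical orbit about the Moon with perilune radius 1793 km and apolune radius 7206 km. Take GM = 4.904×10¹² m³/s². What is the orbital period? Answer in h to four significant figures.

T ≈ 7.522 h

Semi-major axis a = (r_p + r_a)/2 = (1793.0 + 7206.0)/2 = 4499.5 km = 4.500×10⁶ m.
By Kepler's third law T = 2π√(a³/μ) = 2π × 4.310×10³ = 2.708×10⁴ s.
= 7.522 h.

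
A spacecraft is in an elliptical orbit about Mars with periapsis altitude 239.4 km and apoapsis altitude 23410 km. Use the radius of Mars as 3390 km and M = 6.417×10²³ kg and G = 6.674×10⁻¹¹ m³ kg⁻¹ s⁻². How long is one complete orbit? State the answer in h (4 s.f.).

μ = GM = 6.674×10⁻¹¹ × 6.417×10²³ = 4.283×10¹³ m³/s².
r_p = 3390 + 239.4 = 3629.4 km = 3.6294×10⁶ m.
r_a = 3390 + 23410 = 26800 km = 2.6800×10⁷ m.
Semi-major axis a = (r_p + r_a)/2 = (3629.4 + 26800)/2 = 15215 km = 1.521×10⁷ m.
By Kepler's third law T = 2π√(a³/μ) = 2π × 9.069×10³ = 5.698×10⁴ s.
= 15.83 h.

T ≈ 15.83 h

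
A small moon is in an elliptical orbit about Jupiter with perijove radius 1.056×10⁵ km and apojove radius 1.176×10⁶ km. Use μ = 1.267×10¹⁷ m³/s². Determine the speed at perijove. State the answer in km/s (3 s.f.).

v ≈ 46.9 km/s

Semi-major axis a = (r_p + r_a)/2 = 6.4080×10⁵ km = 6.408×10⁸ m.
Vis-viva: v² = μ(2/r − 1/a) = 1.267×10¹⁷ × (1.894×10⁻⁸ − 1.561×10⁻⁹) = 2.202×10⁹ m²/s².
v = 46920 m/s = 46.92 km/s.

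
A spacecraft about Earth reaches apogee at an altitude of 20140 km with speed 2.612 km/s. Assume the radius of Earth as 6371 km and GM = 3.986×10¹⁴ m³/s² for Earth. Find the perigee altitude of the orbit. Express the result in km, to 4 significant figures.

perigee altitude ≈ 1409 km

r_a = 6371 + 20140 = 26511 km = 2.651×10⁷ m.
Specific energy ε = v²/2 − μ/r = -1.162×10⁷ J/kg, so a = −μ/(2ε) = 1.715×10⁷ m.
The apsides satisfy r_p + r_a = 2a, so the perigee radius is 2a − r_a = 7.780×10⁶ m = 7780.1 km.
Perigee altitude = 7780.1 − 6371 = 1409.1 km.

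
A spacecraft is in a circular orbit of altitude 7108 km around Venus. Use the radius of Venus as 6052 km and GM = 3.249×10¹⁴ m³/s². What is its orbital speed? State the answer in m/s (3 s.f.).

v ≈ 4970 m/s

r = 6052 + 7108 = 13160 km = 1.3160×10⁷ m.
For a circular orbit v = √(μ/r) = √(3.249×10¹⁴ / 1.316×10⁷) = √(2.469×10⁷) = 4969 m/s.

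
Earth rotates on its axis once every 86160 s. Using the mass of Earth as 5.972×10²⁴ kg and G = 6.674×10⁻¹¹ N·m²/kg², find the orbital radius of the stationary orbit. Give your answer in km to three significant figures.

μ = GM = 6.674×10⁻¹¹ × 5.972×10²⁴ = 3.986×10¹⁴ m³/s².
A synchronous orbit has period T, so by Kepler's third law a = (μT²/4π²)^(1/3).
μT²/4π² = 3.986×10¹⁴ × (8.616×10⁴)² / 39.48 = 7.495×10²² m³.
a = 4.216×10⁷ m = 42162 km.

r_sync ≈ 42200 km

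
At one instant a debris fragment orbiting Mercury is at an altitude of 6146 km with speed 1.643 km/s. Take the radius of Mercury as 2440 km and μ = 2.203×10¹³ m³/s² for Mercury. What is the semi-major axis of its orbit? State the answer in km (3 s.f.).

a ≈ 9060 km

r = 2440 + 6146 = 8586.0 km = 8.586×10⁶ m.
Vis-viva rearranged: 1/a = 2/r − v²/μ = 2.329×10⁻⁷ − 1.225×10⁻⁷ = 1.104×10⁻⁷ m⁻¹.
a = 9.058×10⁶ m = 9057.8 km.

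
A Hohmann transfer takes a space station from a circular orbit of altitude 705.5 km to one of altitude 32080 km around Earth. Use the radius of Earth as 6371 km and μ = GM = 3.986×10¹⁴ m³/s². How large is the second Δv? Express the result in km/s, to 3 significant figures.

Δv ≈ 1.42 km/s

r₁ = 6371 + 705.5 = 7076.5 km = 7.0765×10⁶ m.
r₂ = 6371 + 32080 = 38451 km = 3.8451×10⁷ m.
Transfer ellipse a_t = (r₁ + r₂)/2 = 2.276×10⁷ m.
At r₁: circular v_c1 = √(μ/r₁) = 7505 m/s; transfer-perigee v_p = √[μ(2/r₁ − 1/a_t)] = 9754 m/s.
At r₂: circular v_c2 = √(μ/r₂) = 3220 m/s; transfer-apogee v_a = √[μ(2/r₂ − 1/a_t)] = 1795 m/s.
Δv₂ = v_c2 − v_a = 1425 m/s.
= 1.425 km/s.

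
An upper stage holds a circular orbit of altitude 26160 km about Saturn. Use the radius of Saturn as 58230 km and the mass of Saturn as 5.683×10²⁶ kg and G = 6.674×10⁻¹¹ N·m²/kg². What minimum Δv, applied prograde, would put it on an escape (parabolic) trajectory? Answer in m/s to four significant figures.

μ = GM = 6.674×10⁻¹¹ × 5.683×10²⁶ = 3.793×10¹⁶ m³/s².
r = 58230 + 26160 = 84390 km = 8.4390×10⁷ m.
Circular speed v_c = √(μ/r) = 21200 m/s.
Escape speed v_esc = √(2μ/r) = √2 × v_c = 29980 m/s.
Δv = v_esc − v_c = 8781 m/s.

Δv ≈ 8781 m/s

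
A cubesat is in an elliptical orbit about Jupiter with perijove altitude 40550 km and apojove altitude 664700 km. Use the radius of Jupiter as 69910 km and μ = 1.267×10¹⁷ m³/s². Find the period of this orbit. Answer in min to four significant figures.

r_p = 69910 + 40550 = 110460 km = 1.1046×10⁸ m.
r_a = 69910 + 664700 = 734610 km = 7.3461×10⁸ m.
Semi-major axis a = (r_p + r_a)/2 = (1.1046×10⁵ + 7.3461×10⁵)/2 = 4.2254×10⁵ km = 4.225×10⁸ m.
By Kepler's third law T = 2π√(a³/μ) = 2π × 2.440×10⁴ = 1.533×10⁵ s.
= 2555 min.

T ≈ 2555 min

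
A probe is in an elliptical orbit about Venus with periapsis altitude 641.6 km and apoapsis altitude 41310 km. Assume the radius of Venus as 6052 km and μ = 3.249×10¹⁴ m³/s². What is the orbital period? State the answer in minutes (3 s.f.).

T ≈ 816 minutes

r_p = 6052 + 641.6 = 6693.6 km = 6.6936×10⁶ m.
r_a = 6052 + 41310 = 47362 km = 4.7362×10⁷ m.
Semi-major axis a = (r_p + r_a)/2 = (6693.6 + 47362)/2 = 27028 km = 2.703×10⁷ m.
By Kepler's third law T = 2π√(a³/μ) = 2π × 7.795×10³ = 4.898×10⁴ s.
= 816.3 minutes.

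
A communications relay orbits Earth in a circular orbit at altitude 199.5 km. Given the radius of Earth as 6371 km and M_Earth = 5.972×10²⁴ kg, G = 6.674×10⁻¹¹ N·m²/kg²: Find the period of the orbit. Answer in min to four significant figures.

μ = GM = 6.674×10⁻¹¹ × 5.972×10²⁴ = 3.986×10¹⁴ m³/s².
r = 6371 + 199.5 = 6570.5 km = 6.5705×10⁶ m.
Kepler's third law: T = 2π√(r³/μ) = 2π√((6.570×10⁶)³ / 3.986×10¹⁴).
r³/μ = 7.117×10⁵ s², so T = 2π × 8.436×10² = 5.301×10³ s.
Converting: 5.301×10³ s ÷ 60.00 = 88.34 min.

T ≈ 88.34 min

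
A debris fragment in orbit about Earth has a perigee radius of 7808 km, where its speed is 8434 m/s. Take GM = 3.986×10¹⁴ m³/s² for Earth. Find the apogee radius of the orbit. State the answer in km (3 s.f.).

r_p = 7.808×10⁶ m.
Specific energy ε = v²/2 − μ/r = -1.548×10⁷ J/kg, so a = −μ/(2ε) = 1.287×10⁷ m.
The apsides satisfy r_p + r_a = 2a, so the apogee radius is 2a − r_p = 1.793×10⁷ m = 17935 km.

apogee radius ≈ 17900 km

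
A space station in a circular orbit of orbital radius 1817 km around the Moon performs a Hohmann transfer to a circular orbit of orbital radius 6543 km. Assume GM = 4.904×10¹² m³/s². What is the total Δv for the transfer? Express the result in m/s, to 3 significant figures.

r₁ = 1817 km = 1.817×10⁶ m.
r₂ = 6543 km = 6.543×10⁶ m.
Transfer ellipse a_t = (r₁ + r₂)/2 = 4.180×10⁶ m.
At r₁: circular v_c1 = √(μ/r₁) = 1643 m/s; transfer-perilune v_p = √[μ(2/r₁ − 1/a_t)] = 2055 m/s.
Δv₁ = v_p − v_c1 = 412.6 m/s.
At r₂: circular v_c2 = √(μ/r₂) = 865.7 m/s; transfer-apolune v_a = √[μ(2/r₂ − 1/a_t)] = 570.8 m/s.
Δv₂ = v_c2 − v_a = 294.9 m/s.
Total Δv = Δv₁ + Δv₂ = 707.5 m/s.

Δv_total ≈ 708 m/s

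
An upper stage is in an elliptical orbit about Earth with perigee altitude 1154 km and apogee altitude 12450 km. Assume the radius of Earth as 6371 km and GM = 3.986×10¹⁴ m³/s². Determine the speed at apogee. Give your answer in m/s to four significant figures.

v ≈ 3478 m/s

r_p = 6371 + 1154 = 7525.0 km = 7.5250×10⁶ m.
r_a = 6371 + 12450 = 18821 km = 1.8821×10⁷ m.
Semi-major axis a = (r_p + r_a)/2 = 13173 km = 1.317×10⁷ m.
Vis-viva: v² = μ(2/r − 1/a) = 3.986×10¹⁴ × (1.063×10⁻⁷ − 7.591×10⁻⁸) = 1.210×10⁷ m²/s².
v = 3478 m/s.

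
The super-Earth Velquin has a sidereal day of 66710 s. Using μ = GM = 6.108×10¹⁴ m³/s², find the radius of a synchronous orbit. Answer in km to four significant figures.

A synchronous orbit has period T, so by Kepler's third law a = (μT²/4π²)^(1/3).
μT²/4π² = 6.108×10¹⁴ × (6.671×10⁴)² / 39.48 = 6.885×10²² m³.
a = 4.099×10⁷ m = 40986 km.

r_sync ≈ 40990 km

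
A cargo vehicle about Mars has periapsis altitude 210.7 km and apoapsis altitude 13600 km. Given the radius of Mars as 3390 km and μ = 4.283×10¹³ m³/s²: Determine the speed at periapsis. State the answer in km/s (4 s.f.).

r_p = 3390 + 210.7 = 3600.7 km = 3.6007×10⁶ m.
r_a = 3390 + 13600 = 16990 km = 1.6990×10⁷ m.
Semi-major axis a = (r_p + r_a)/2 = 10295 km = 1.030×10⁷ m.
Vis-viva: v² = μ(2/r − 1/a) = 4.283×10¹³ × (5.554×10⁻⁷ − 9.713×10⁻⁸) = 1.963×10⁷ m²/s².
v = 4431 m/s = 4.431 km/s.

v ≈ 4.431 km/s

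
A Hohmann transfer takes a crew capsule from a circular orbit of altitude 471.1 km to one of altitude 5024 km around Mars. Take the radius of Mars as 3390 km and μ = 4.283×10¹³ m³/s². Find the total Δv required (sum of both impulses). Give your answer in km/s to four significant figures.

Δv_total ≈ 1.036 km/s

r₁ = 3390 + 471.1 = 3861.1 km = 3.8611×10⁶ m.
r₂ = 3390 + 5024 = 8414.0 km = 8.4140×10⁶ m.
Transfer ellipse a_t = (r₁ + r₂)/2 = 6.138×10⁶ m.
At r₁: circular v_c1 = √(μ/r₁) = 3331 m/s; transfer-periapsis v_p = √[μ(2/r₁ − 1/a_t)] = 3900 m/s.
Δv₁ = v_p − v_c1 = 569.1 m/s.
At r₂: circular v_c2 = √(μ/r₂) = 2256 m/s; transfer-apoapsis v_a = √[μ(2/r₂ − 1/a_t)] = 1789 m/s.
Δv₂ = v_c2 − v_a = 466.7 m/s.
Total Δv = Δv₁ + Δv₂ = 1036 m/s = 1.036 km/s.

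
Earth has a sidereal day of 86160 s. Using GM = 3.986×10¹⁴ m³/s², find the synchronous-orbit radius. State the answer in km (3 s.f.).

r_sync ≈ 42200 km

A synchronous orbit has period T, so by Kepler's third law a = (μT²/4π²)^(1/3).
μT²/4π² = 3.986×10¹⁴ × (8.616×10⁴)² / 39.48 = 7.495×10²² m³.
a = 4.216×10⁷ m = 42163 km.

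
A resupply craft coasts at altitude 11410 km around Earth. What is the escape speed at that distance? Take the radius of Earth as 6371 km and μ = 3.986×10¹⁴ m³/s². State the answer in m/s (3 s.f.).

v_esc ≈ 6700 m/s

r = 6371 + 11410 = 17781 km = 1.7781×10⁷ m.
Escape speed v_esc = √(2μ/r) = √(2 × 3.986×10¹⁴ / 1.778×10⁷) = √(4.483×10⁷) = 6696 m/s.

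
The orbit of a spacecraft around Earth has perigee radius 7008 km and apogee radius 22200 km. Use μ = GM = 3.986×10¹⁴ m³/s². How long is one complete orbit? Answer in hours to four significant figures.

Semi-major axis a = (r_p + r_a)/2 = (7008.0 + 22200)/2 = 14604 km = 1.460×10⁷ m.
By Kepler's third law T = 2π√(a³/μ) = 2π × 2.795×10³ = 1.756×10⁴ s.
= 4.879 hours.

T ≈ 4.879 hours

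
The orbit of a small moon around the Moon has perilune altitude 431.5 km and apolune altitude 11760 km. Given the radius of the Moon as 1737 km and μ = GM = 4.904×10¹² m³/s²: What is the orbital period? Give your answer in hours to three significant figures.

T ≈ 17.3 hours

r_p = 1737 + 431.5 = 2168.5 km = 2.1685×10⁶ m.
r_a = 1737 + 11760 = 13497 km = 1.3497×10⁷ m.
Semi-major axis a = (r_p + r_a)/2 = (2168.5 + 13497)/2 = 7832.8 km = 7.833×10⁶ m.
By Kepler's third law T = 2π√(a³/μ) = 2π × 9.899×10³ = 6.220×10⁴ s.
= 17.28 hours.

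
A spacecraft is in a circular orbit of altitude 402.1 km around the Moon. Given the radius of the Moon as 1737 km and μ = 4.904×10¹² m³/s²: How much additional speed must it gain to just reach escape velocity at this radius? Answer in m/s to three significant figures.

Δv ≈ 627 m/s

r = 1737 + 402.1 = 2139.1 km = 2.1391×10⁶ m.
Circular speed v_c = √(μ/r) = 1514 m/s.
Escape speed v_esc = √(2μ/r) = √2 × v_c = 2141 m/s.
Δv = v_esc − v_c = 627.2 m/s.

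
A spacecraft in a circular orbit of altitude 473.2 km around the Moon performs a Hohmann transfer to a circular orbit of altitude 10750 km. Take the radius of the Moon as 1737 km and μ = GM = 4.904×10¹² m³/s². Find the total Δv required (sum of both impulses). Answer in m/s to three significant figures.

r₁ = 1737 + 473.2 = 2210.2 km = 2.2102×10⁶ m.
r₂ = 1737 + 10750 = 12487 km = 1.2487×10⁷ m.
Transfer ellipse a_t = (r₁ + r₂)/2 = 7.349×10⁶ m.
At r₁: circular v_c1 = √(μ/r₁) = 1490 m/s; transfer-perilune v_p = √[μ(2/r₁ − 1/a_t)] = 1942 m/s.
Δv₁ = v_p − v_c1 = 452.2 m/s.
At r₂: circular v_c2 = √(μ/r₂) = 626.7 m/s; transfer-apolune v_a = √[μ(2/r₂ − 1/a_t)] = 343.7 m/s.
Δv₂ = v_c2 − v_a = 283.0 m/s.
Total Δv = Δv₁ + Δv₂ = 735.1 m/s.

Δv_total ≈ 735 m/s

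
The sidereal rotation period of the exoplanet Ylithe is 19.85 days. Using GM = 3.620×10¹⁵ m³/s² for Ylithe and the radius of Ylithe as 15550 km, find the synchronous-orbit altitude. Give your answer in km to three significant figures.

T = 19.85 days = 1.715×10⁶ s.
A synchronous orbit has period T, so by Kepler's third law a = (μT²/4π²)^(1/3).
μT²/4π² = 3.620×10¹⁵ × (1.715×10⁶)² / 39.48 = 2.697×10²⁶ m³.
a = 6.461×10⁸ m = 6.4610×10⁵ km.
Altitude h = a − R = 6.4610×10⁵ − 15550 = 6.3055×10⁵ km.

h_sync ≈ 6.31×10⁵ km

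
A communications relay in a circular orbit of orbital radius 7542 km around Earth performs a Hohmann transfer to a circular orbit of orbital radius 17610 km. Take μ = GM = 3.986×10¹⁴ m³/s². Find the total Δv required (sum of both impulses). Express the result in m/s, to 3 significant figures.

Δv_total ≈ 2410 m/s

r₁ = 7542 km = 7.542×10⁶ m.
r₂ = 17610 km = 1.761×10⁷ m.
Transfer ellipse a_t = (r₁ + r₂)/2 = 1.258×10⁷ m.
At r₁: circular v_c1 = √(μ/r₁) = 7270 m/s; transfer-perigee v_p = √[μ(2/r₁ − 1/a_t)] = 8603 m/s.
Δv₁ = v_p − v_c1 = 1333 m/s.
At r₂: circular v_c2 = √(μ/r₂) = 4758 m/s; transfer-apogee v_a = √[μ(2/r₂ − 1/a_t)] = 3684 m/s.
Δv₂ = v_c2 − v_a = 1073 m/s.
Total Δv = Δv₁ + Δv₂ = 2406 m/s.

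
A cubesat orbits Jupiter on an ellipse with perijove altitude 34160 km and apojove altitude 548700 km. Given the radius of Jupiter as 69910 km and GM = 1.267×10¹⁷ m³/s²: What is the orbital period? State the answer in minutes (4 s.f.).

r_p = 69910 + 34160 = 104070 km = 1.0407×10⁸ m.
r_a = 69910 + 548700 = 618610 km = 6.1861×10⁸ m.
Semi-major axis a = (r_p + r_a)/2 = (1.0407×10⁵ + 6.1861×10⁵)/2 = 3.6134×10⁵ km = 3.613×10⁸ m.
By Kepler's third law T = 2π√(a³/μ) = 2π × 1.930×10⁴ = 1.212×10⁵ s.
= 2021 minutes.

T ≈ 2021 minutes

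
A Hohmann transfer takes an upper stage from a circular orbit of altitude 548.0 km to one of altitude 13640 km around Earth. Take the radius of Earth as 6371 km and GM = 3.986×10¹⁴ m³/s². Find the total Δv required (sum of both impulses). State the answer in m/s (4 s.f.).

r₁ = 6371 + 548.0 = 6919.0 km = 6.9190×10⁶ m.
r₂ = 6371 + 13640 = 20011 km = 2.0011×10⁷ m.
Transfer ellipse a_t = (r₁ + r₂)/2 = 1.346×10⁷ m.
At r₁: circular v_c1 = √(μ/r₁) = 7590 m/s; transfer-perigee v_p = √[μ(2/r₁ − 1/a_t)] = 9253 m/s.
Δv₁ = v_p − v_c1 = 1663 m/s.
At r₂: circular v_c2 = √(μ/r₂) = 4463 m/s; transfer-apogee v_a = √[μ(2/r₂ − 1/a_t)] = 3199 m/s.
Δv₂ = v_c2 − v_a = 1264 m/s.
Total Δv = Δv₁ + Δv₂ = 2927 m/s.

Δv_total ≈ 2927 m/s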